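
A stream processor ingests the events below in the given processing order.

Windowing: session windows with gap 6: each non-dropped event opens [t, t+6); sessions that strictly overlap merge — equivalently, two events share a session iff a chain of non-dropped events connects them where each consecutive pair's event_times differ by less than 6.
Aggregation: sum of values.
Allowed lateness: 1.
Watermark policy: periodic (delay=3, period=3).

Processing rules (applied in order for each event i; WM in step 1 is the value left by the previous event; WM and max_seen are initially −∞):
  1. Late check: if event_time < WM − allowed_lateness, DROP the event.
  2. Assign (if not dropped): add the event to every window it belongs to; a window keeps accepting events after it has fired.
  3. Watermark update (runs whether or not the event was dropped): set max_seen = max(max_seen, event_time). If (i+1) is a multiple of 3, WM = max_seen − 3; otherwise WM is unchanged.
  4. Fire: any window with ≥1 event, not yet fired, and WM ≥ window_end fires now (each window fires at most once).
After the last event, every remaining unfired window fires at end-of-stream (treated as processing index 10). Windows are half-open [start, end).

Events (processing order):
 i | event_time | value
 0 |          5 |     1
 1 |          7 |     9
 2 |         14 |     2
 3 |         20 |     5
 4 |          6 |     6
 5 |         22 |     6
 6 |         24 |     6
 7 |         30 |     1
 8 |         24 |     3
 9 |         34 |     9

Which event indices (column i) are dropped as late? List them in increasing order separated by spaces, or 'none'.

i=0 t=5 v=1: → [5,11); WM=−∞
i=1 t=7 v=9: → [5,13); WM=−∞
i=2 t=14 v=2: → [14,20); WM=11
i=3 t=20 v=5: → [20,26); WM=11
i=4 t=6 v=6: DROP (t<11-1); WM=11
i=5 t=22 v=6: → [20,28); WM=19
i=6 t=24 v=6: → [20,30); WM=19
i=7 t=30 v=1: → [30,36); WM=19
i=8 t=24 v=3: → [20,30); WM=27
i=9 t=34 v=9: → [30,40); WM=27

4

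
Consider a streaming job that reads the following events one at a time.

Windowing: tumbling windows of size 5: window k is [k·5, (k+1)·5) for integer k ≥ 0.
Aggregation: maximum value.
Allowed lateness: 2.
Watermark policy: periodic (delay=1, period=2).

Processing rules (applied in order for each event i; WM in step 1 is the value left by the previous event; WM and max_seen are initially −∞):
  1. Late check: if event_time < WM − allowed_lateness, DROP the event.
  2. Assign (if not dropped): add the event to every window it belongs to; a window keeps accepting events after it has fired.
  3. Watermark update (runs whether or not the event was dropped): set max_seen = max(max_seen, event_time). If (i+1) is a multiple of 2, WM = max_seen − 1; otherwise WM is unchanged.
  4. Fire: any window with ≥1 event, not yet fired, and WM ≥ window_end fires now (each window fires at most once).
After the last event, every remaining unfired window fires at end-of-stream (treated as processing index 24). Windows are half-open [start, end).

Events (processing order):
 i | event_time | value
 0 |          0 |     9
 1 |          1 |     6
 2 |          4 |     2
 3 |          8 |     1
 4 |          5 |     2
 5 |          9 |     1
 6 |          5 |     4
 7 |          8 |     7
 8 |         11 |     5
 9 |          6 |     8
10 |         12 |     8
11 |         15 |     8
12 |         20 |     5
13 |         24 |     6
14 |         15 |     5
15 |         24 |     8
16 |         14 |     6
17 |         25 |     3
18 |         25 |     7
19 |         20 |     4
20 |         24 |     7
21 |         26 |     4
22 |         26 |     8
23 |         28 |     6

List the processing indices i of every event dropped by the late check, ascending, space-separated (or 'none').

i=0 t=0 v=9: → [0,5); WM=−∞
i=1 t=1 v=6: → [0,5); WM=0
i=2 t=4 v=2: → [0,5); WM=0
i=3 t=8 v=1: → [5,10); WM=7; [0,5) fires=9
i=4 t=5 v=2: → [5,10); WM=7
i=5 t=9 v=1: → [5,10); WM=8
i=6 t=5 v=4: DROP (t<8-2); WM=8
i=7 t=8 v=7: → [5,10); WM=8
i=8 t=11 v=5: → [10,15); WM=8
i=9 t=6 v=8: → [5,10); WM=10; [5,10) fires=8
i=10 t=12 v=8: → [10,15); WM=10
i=11 t=15 v=8: → [15,20); WM=14
i=12 t=20 v=5: → [20,25); WM=14
i=13 t=24 v=6: → [20,25); WM=23; [10,15) fires=8 [15,20) fires=8
i=14 t=15 v=5: DROP (t<23-2); WM=23
i=15 t=24 v=8: → [20,25); WM=23
i=16 t=14 v=6: DROP (t<23-2); WM=23
i=17 t=25 v=3: → [25,30); WM=24
i=18 t=25 v=7: → [25,30); WM=24
i=19 t=20 v=4: DROP (t<24-2); WM=24
i=20 t=24 v=7: → [20,25); WM=24
i=21 t=26 v=4: → [25,30); WM=25; [20,25) fires=8
i=22 t=26 v=8: → [25,30); WM=25
i=23 t=28 v=6: → [25,30); WM=27

6 14 16 19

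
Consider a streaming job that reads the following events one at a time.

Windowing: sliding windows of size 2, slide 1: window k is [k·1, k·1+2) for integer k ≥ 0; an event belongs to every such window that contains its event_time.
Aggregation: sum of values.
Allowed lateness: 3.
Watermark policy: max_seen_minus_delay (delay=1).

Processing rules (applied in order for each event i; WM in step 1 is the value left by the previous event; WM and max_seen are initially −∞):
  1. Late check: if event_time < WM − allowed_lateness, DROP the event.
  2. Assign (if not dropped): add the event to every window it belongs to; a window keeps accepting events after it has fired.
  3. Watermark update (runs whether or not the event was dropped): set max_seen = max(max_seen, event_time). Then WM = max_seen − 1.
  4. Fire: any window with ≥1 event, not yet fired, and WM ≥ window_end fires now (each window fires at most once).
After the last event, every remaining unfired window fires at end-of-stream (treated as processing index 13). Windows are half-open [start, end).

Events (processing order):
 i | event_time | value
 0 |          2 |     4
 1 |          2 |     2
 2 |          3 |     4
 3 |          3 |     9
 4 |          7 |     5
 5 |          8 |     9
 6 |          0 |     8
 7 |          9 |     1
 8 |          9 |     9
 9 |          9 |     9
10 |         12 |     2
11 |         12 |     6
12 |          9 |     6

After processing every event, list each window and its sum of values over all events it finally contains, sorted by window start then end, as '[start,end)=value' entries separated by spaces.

[1,3)=6 [2,4)=19 [3,5)=13 [6,8)=5 [7,9)=14 [8,10)=34 [9,11)=25 [11,13)=8 [12,14)=8

i=0 t=2 v=4: → [2,4),[1,3); WM=1
i=1 t=2 v=2: → [2,4),[1,3); WM=1
i=2 t=3 v=4: → [3,5),[2,4); WM=2
i=3 t=3 v=9: → [3,5),[2,4); WM=2
i=4 t=7 v=5: → [7,9),[6,8); WM=6; [1,3) fires=6 [2,4) fires=19 [3,5) fires=13
i=5 t=8 v=9: → [8,10),[7,9); WM=7
i=6 t=0 v=8: DROP (t<7-3); WM=7
i=7 t=9 v=1: → [9,11),[8,10); WM=8; [6,8) fires=5
i=8 t=9 v=9: → [9,11),[8,10); WM=8
i=9 t=9 v=9: → [9,11),[8,10); WM=8
i=10 t=12 v=2: → [12,14),[11,13); WM=11; [7,9) fires=14 [8,10) fires=28 [9,11) fires=19
i=11 t=12 v=6: → [12,14),[11,13); WM=11
i=12 t=9 v=6: → [9,11),[8,10); WM=11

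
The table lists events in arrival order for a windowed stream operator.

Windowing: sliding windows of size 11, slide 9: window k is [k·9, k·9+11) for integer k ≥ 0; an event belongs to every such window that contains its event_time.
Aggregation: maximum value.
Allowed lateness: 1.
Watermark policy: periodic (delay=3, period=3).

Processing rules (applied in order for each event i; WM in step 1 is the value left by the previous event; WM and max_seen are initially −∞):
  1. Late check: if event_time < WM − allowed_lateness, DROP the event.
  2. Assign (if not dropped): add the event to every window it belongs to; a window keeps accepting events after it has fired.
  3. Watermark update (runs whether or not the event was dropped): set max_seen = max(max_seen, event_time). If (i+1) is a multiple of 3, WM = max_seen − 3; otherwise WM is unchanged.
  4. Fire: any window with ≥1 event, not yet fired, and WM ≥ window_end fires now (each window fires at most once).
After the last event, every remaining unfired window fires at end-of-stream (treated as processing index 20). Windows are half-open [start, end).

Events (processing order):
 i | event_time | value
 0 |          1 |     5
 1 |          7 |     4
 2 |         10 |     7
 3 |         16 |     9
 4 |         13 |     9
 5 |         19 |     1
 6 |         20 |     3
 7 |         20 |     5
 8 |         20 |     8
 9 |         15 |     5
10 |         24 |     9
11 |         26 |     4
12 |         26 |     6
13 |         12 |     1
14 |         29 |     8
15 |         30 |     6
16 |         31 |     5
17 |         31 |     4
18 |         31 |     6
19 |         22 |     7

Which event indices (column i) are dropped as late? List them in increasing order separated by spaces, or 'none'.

9 13 19

i=0 t=1 v=5: → [0,11); WM=−∞
i=1 t=7 v=4: → [0,11); WM=−∞
i=2 t=10 v=7: → [9,20),[0,11); WM=7
i=3 t=16 v=9: → [9,20); WM=7
i=4 t=13 v=9: → [9,20); WM=7
i=5 t=19 v=1: → [18,29),[9,20); WM=16; [0,11) fires=7
i=6 t=20 v=3: → [18,29); WM=16
i=7 t=20 v=5: → [18,29); WM=16
i=8 t=20 v=8: → [18,29); WM=17
i=9 t=15 v=5: DROP (t<17-1); WM=17
i=10 t=24 v=9: → [18,29); WM=17
i=11 t=26 v=4: → [18,29); WM=23; [9,20) fires=9
i=12 t=26 v=6: → [18,29); WM=23
i=13 t=12 v=1: DROP (t<23-1); WM=23
i=14 t=29 v=8: → [27,38); WM=26
i=15 t=30 v=6: → [27,38); WM=26
i=16 t=31 v=5: → [27,38); WM=26
i=17 t=31 v=4: → [27,38); WM=28
i=18 t=31 v=6: → [27,38); WM=28
i=19 t=22 v=7: DROP (t<28-1); WM=28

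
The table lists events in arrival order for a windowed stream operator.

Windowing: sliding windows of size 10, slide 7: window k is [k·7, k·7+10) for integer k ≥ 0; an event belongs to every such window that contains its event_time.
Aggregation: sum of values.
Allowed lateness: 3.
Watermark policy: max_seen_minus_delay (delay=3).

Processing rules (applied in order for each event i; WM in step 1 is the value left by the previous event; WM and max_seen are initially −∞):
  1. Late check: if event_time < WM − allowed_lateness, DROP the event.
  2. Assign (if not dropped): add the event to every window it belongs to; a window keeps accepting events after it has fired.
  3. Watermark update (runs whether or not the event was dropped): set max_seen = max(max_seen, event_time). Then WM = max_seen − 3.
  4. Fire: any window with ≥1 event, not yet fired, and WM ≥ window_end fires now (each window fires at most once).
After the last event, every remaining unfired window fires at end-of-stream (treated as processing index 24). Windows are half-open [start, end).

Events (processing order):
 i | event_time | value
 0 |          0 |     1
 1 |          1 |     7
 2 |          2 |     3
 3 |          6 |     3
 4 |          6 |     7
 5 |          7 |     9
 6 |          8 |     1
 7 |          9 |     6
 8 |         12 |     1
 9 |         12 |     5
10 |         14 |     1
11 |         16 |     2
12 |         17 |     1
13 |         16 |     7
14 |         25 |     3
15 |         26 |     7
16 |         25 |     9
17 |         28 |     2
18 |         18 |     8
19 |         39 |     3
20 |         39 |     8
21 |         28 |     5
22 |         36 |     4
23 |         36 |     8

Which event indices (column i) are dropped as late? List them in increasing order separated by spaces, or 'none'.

18 21

i=0 t=0 v=1: → [0,10); WM=-3
i=1 t=1 v=7: → [0,10); WM=-2
i=2 t=2 v=3: → [0,10); WM=-1
i=3 t=6 v=3: → [0,10); WM=3
i=4 t=6 v=7: → [0,10); WM=3
i=5 t=7 v=9: → [7,17),[0,10); WM=4
i=6 t=8 v=1: → [7,17),[0,10); WM=5
i=7 t=9 v=6: → [7,17),[0,10); WM=6
i=8 t=12 v=1: → [7,17); WM=9
i=9 t=12 v=5: → [7,17); WM=9
i=10 t=14 v=1: → [14,24),[7,17); WM=11; [0,10) fires=37
i=11 t=16 v=2: → [14,24),[7,17); WM=13
i=12 t=17 v=1: → [14,24); WM=14
i=13 t=16 v=7: → [14,24),[7,17); WM=14
i=14 t=25 v=3: → [21,31); WM=22; [7,17) fires=32
i=15 t=26 v=7: → [21,31); WM=23
i=16 t=25 v=9: → [21,31); WM=23
i=17 t=28 v=2: → [28,38),[21,31); WM=25; [14,24) fires=11
i=18 t=18 v=8: DROP (t<25-3); WM=25
i=19 t=39 v=3: → [35,45); WM=36; [21,31) fires=21
i=20 t=39 v=8: → [35,45); WM=36
i=21 t=28 v=5: DROP (t<36-3); WM=36
i=22 t=36 v=4: → [35,45),[28,38); WM=36
i=23 t=36 v=8: → [35,45),[28,38); WM=36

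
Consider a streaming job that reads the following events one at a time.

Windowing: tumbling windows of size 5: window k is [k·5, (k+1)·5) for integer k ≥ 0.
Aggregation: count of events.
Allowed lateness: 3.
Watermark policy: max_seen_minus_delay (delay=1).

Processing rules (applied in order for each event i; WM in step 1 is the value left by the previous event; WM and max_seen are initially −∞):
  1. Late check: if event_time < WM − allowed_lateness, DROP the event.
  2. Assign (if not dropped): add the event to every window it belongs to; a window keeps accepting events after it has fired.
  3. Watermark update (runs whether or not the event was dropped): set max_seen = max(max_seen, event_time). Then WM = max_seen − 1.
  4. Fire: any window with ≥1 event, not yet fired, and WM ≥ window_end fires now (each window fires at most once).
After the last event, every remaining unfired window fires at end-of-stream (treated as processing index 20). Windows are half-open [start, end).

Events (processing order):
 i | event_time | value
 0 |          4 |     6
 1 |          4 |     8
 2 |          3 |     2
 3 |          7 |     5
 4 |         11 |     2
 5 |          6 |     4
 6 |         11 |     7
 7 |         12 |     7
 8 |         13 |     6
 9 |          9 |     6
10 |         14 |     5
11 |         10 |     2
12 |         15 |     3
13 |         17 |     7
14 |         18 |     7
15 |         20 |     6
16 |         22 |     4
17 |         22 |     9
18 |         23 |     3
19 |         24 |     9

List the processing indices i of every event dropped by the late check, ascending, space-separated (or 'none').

i=0 t=4 v=6: → [0,5); WM=3
i=1 t=4 v=8: → [0,5); WM=3
i=2 t=3 v=2: → [0,5); WM=3
i=3 t=7 v=5: → [5,10); WM=6; [0,5) fires=3
i=4 t=11 v=2: → [10,15); WM=10; [5,10) fires=1
i=5 t=6 v=4: DROP (t<10-3); WM=10
i=6 t=11 v=7: → [10,15); WM=10
i=7 t=12 v=7: → [10,15); WM=11
i=8 t=13 v=6: → [10,15); WM=12
i=9 t=9 v=6: → [5,10); WM=12
i=10 t=14 v=5: → [10,15); WM=13
i=11 t=10 v=2: → [10,15); WM=13
i=12 t=15 v=3: → [15,20); WM=14
i=13 t=17 v=7: → [15,20); WM=16; [10,15) fires=6
i=14 t=18 v=7: → [15,20); WM=17
i=15 t=20 v=6: → [20,25); WM=19
i=16 t=22 v=4: → [20,25); WM=21; [15,20) fires=3
i=17 t=22 v=9: → [20,25); WM=21
i=18 t=23 v=3: → [20,25); WM=22
i=19 t=24 v=9: → [20,25); WM=23

5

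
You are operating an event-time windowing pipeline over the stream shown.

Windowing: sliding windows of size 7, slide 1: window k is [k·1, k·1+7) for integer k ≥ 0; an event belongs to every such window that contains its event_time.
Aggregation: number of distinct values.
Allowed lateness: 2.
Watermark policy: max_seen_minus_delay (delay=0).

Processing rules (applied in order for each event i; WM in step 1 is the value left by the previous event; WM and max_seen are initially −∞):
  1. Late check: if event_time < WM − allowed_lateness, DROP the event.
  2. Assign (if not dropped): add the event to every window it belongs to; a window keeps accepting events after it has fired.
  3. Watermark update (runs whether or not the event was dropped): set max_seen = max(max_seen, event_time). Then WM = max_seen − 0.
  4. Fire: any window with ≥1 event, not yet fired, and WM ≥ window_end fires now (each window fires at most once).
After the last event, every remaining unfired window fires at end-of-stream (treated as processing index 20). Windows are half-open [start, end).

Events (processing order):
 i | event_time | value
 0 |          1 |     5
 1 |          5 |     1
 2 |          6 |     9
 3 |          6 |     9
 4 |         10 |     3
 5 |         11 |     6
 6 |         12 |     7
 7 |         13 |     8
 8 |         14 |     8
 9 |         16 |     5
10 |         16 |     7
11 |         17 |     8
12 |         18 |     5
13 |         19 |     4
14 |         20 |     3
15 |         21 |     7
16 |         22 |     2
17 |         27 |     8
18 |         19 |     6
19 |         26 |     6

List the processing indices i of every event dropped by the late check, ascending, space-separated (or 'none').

18

i=0 t=1 v=5: → [1,8),[0,7); WM=1
i=1 t=5 v=1: → [5,12),[4,11),[3,10),[2,9),[1,8),[0,7); WM=5
i=2 t=6 v=9: → [6,13),[5,12),[4,11),[3,10),[2,9),[1,8),[0,7); WM=6
i=3 t=6 v=9: → [6,13),[5,12),[4,11),[3,10),[2,9),[1,8),[0,7); WM=6
i=4 t=10 v=3: → [10,17),[9,16),[8,15),[7,14),[6,13),[5,12),[4,11); WM=10; [0,7) fires=3 [1,8) fires=3 [2,9) fires=2 [3,10) fires=2
i=5 t=11 v=6: → [11,18),[10,17),[9,16),[8,15),[7,14),[6,13),[5,12); WM=11; [4,11) fires=3
i=6 t=12 v=7: → [12,19),[11,18),[10,17),[9,16),[8,15),[7,14),[6,13); WM=12; [5,12) fires=4
i=7 t=13 v=8: → [13,20),[12,19),[11,18),[10,17),[9,16),[8,15),[7,14); WM=13; [6,13) fires=4
i=8 t=14 v=8: → [14,21),[13,20),[12,19),[11,18),[10,17),[9,16),[8,15); WM=14; [7,14) fires=4
i=9 t=16 v=5: → [16,23),[15,22),[14,21),[13,20),[12,19),[11,18),[10,17); WM=16; [8,15) fires=4 [9,16) fires=4
i=10 t=16 v=7: → [16,23),[15,22),[14,21),[13,20),[12,19),[11,18),[10,17); WM=16
i=11 t=17 v=8: → [17,24),[16,23),[15,22),[14,21),[13,20),[12,19),[11,18); WM=17; [10,17) fires=5
i=12 t=18 v=5: → [18,25),[17,24),[16,23),[15,22),[14,21),[13,20),[12,19); WM=18; [11,18) fires=4
i=13 t=19 v=4: → [19,26),[18,25),[17,24),[16,23),[15,22),[14,21),[13,20); WM=19; [12,19) fires=3
i=14 t=20 v=3: → [20,27),[19,26),[18,25),[17,24),[16,23),[15,22),[14,21); WM=20; [13,20) fires=4
i=15 t=21 v=7: → [21,28),[20,27),[19,26),[18,25),[17,24),[16,23),[15,22); WM=21; [14,21) fires=5
i=16 t=22 v=2: → [22,29),[21,28),[20,27),[19,26),[18,25),[17,24),[16,23); WM=22; [15,22) fires=5
i=17 t=27 v=8: → [27,34),[26,33),[25,32),[24,31),[23,30),[22,29),[21,28); WM=27; [16,23) fires=6 [17,24) fires=6 [18,25) fires=5 [19,26) fires=4 [20,27) fires=3
i=18 t=19 v=6: DROP (t<27-2); WM=27
i=19 t=26 v=6: → [26,33),[25,32),[24,31),[23,30),[22,29),[21,28),[20,27); WM=27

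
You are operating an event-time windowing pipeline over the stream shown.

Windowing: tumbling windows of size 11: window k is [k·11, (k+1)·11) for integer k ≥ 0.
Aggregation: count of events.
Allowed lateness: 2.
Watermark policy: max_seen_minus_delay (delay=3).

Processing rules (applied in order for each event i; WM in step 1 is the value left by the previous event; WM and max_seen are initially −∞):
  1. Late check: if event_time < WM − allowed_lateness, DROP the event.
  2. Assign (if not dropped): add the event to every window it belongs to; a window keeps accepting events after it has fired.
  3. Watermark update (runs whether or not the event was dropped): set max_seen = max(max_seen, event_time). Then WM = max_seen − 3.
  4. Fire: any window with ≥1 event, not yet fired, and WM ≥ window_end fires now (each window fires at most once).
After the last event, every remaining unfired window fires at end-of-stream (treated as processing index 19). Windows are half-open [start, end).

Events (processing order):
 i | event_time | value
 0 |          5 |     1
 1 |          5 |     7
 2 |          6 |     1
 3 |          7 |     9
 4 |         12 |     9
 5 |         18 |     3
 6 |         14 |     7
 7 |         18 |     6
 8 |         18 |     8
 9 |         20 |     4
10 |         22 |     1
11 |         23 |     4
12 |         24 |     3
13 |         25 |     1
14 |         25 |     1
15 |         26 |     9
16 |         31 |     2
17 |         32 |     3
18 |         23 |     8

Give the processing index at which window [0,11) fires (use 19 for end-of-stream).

5

i=0 t=5 v=1: → [0,11); WM=2
i=1 t=5 v=7: → [0,11); WM=2
i=2 t=6 v=1: → [0,11); WM=3
i=3 t=7 v=9: → [0,11); WM=4
i=4 t=12 v=9: → [11,22); WM=9
i=5 t=18 v=3: → [11,22); WM=15; [0,11) fires=4
i=6 t=14 v=7: → [11,22); WM=15
i=7 t=18 v=6: → [11,22); WM=15
i=8 t=18 v=8: → [11,22); WM=15
i=9 t=20 v=4: → [11,22); WM=17
i=10 t=22 v=1: → [22,33); WM=19
i=11 t=23 v=4: → [22,33); WM=20
i=12 t=24 v=3: → [22,33); WM=21
i=13 t=25 v=1: → [22,33); WM=22; [11,22) fires=6
i=14 t=25 v=1: → [22,33); WM=22
i=15 t=26 v=9: → [22,33); WM=23
i=16 t=31 v=2: → [22,33); WM=28
i=17 t=32 v=3: → [22,33); WM=29
i=18 t=23 v=8: DROP (t<29-2); WM=29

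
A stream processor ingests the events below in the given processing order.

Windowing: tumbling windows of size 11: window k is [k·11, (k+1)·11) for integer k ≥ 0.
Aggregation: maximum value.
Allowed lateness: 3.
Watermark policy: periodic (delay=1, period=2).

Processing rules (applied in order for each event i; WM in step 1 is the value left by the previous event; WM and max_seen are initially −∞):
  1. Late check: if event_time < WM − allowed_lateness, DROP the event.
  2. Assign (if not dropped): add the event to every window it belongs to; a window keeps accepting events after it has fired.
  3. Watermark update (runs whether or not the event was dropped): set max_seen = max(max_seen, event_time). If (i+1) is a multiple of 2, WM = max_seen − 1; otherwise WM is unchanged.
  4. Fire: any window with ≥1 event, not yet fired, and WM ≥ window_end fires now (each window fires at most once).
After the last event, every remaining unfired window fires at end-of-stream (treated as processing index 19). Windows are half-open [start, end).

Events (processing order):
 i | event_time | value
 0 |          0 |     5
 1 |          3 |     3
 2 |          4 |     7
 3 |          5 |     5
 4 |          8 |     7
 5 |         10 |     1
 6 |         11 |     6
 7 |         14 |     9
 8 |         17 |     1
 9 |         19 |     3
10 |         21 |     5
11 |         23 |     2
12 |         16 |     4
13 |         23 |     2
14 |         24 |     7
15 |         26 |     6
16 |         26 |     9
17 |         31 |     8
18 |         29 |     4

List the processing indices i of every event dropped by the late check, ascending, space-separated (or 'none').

i=0 t=0 v=5: → [0,11); WM=−∞
i=1 t=3 v=3: → [0,11); WM=2
i=2 t=4 v=7: → [0,11); WM=2
i=3 t=5 v=5: → [0,11); WM=4
i=4 t=8 v=7: → [0,11); WM=4
i=5 t=10 v=1: → [0,11); WM=9
i=6 t=11 v=6: → [11,22); WM=9
i=7 t=14 v=9: → [11,22); WM=13; [0,11) fires=7
i=8 t=17 v=1: → [11,22); WM=13
i=9 t=19 v=3: → [11,22); WM=18
i=10 t=21 v=5: → [11,22); WM=18
i=11 t=23 v=2: → [22,33); WM=22; [11,22) fires=9
i=12 t=16 v=4: DROP (t<22-3); WM=22
i=13 t=23 v=2: → [22,33); WM=22
i=14 t=24 v=7: → [22,33); WM=22
i=15 t=26 v=6: → [22,33); WM=25
i=16 t=26 v=9: → [22,33); WM=25
i=17 t=31 v=8: → [22,33); WM=30
i=18 t=29 v=4: → [22,33); WM=30

12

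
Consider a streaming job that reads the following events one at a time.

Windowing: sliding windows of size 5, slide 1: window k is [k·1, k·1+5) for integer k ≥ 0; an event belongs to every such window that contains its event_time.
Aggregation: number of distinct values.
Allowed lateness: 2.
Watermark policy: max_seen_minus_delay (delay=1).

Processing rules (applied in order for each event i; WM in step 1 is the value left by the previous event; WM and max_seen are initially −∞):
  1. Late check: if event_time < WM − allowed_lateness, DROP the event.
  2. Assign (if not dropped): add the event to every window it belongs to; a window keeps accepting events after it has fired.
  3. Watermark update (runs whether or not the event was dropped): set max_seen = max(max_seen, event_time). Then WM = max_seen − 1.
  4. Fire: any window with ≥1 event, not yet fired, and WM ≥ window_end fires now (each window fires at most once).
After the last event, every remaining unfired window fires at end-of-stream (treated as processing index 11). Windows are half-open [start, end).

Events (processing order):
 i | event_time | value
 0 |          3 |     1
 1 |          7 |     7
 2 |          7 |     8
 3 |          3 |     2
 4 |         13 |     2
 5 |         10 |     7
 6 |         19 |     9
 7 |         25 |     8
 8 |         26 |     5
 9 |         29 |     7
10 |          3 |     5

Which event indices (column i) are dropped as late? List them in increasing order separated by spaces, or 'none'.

3 10

i=0 t=3 v=1: → [3,8),[2,7),[1,6),[0,5); WM=2
i=1 t=7 v=7: → [7,12),[6,11),[5,10),[4,9),[3,8); WM=6; [0,5) fires=1 [1,6) fires=1
i=2 t=7 v=8: → [7,12),[6,11),[5,10),[4,9),[3,8); WM=6
i=3 t=3 v=2: DROP (t<6-2); WM=6
i=4 t=13 v=2: → [13,18),[12,17),[11,16),[10,15),[9,14); WM=12; [2,7) fires=1 [3,8) fires=3 [4,9) fires=2 [5,10) fires=2 [6,11) fires=2 [7,12) fires=2
i=5 t=10 v=7: → [10,15),[9,14),[8,13),[7,12),[6,11); WM=12
i=6 t=19 v=9: → [19,24),[18,23),[17,22),[16,21),[15,20); WM=18; [8,13) fires=1 [9,14) fires=2 [10,15) fires=2 [11,16) fires=1 [12,17) fires=1 [13,18) fires=1
i=7 t=25 v=8: → [25,30),[24,29),[23,28),[22,27),[21,26); WM=24; [15,20) fires=1 [16,21) fires=1 [17,22) fires=1 [18,23) fires=1 [19,24) fires=1
i=8 t=26 v=5: → [26,31),[25,30),[24,29),[23,28),[22,27); WM=25
i=9 t=29 v=7: → [29,34),[28,33),[27,32),[26,31),[25,30); WM=28; [21,26) fires=1 [22,27) fires=2 [23,28) fires=2
i=10 t=3 v=5: DROP (t<28-2); WM=28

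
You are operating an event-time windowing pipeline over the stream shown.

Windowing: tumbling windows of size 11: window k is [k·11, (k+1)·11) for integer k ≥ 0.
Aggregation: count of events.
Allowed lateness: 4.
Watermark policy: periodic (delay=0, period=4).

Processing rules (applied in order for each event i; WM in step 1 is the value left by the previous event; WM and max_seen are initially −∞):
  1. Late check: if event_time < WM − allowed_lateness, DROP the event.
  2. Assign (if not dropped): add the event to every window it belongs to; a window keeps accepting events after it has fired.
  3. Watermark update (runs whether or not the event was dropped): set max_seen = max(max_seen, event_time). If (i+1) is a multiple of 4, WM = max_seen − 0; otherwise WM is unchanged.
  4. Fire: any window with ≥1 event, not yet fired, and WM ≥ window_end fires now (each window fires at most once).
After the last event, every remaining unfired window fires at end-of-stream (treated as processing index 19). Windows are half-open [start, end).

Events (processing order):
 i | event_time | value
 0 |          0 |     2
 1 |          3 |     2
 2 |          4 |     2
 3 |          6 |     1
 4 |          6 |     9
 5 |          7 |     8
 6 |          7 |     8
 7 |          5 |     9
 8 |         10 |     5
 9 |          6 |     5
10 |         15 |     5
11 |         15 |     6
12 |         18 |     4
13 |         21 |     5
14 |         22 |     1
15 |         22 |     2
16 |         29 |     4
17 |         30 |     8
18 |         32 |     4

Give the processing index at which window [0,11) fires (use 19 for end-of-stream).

i=0 t=0 v=2: → [0,11); WM=−∞
i=1 t=3 v=2: → [0,11); WM=−∞
i=2 t=4 v=2: → [0,11); WM=−∞
i=3 t=6 v=1: → [0,11); WM=6
i=4 t=6 v=9: → [0,11); WM=6
i=5 t=7 v=8: → [0,11); WM=6
i=6 t=7 v=8: → [0,11); WM=6
i=7 t=5 v=9: → [0,11); WM=7
i=8 t=10 v=5: → [0,11); WM=7
i=9 t=6 v=5: → [0,11); WM=7
i=10 t=15 v=5: → [11,22); WM=7
i=11 t=15 v=6: → [11,22); WM=15; [0,11) fires=10
i=12 t=18 v=4: → [11,22); WM=15
i=13 t=21 v=5: → [11,22); WM=15
i=14 t=22 v=1: → [22,33); WM=15
i=15 t=22 v=2: → [22,33); WM=22; [11,22) fires=4
i=16 t=29 v=4: → [22,33); WM=22
i=17 t=30 v=8: → [22,33); WM=22
i=18 t=32 v=4: → [22,33); WM=22

11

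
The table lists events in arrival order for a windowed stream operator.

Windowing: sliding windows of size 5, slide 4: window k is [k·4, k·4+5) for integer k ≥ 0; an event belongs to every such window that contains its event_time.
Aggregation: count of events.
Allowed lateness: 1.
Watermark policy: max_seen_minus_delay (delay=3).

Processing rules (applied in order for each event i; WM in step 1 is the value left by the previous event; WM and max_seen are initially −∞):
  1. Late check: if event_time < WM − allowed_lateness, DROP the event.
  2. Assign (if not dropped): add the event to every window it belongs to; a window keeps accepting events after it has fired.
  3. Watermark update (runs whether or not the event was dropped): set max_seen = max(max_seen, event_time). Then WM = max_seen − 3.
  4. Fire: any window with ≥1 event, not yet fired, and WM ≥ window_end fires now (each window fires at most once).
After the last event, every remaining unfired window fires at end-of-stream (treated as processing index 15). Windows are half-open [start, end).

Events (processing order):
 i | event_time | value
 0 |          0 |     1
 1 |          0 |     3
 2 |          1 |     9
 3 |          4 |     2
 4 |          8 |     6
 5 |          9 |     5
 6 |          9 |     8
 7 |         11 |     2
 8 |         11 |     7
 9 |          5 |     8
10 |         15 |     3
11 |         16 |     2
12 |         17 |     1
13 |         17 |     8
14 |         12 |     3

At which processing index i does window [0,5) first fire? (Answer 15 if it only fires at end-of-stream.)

4

i=0 t=0 v=1: → [0,5); WM=-3
i=1 t=0 v=3: → [0,5); WM=-3
i=2 t=1 v=9: → [0,5); WM=-2
i=3 t=4 v=2: → [4,9),[0,5); WM=1
i=4 t=8 v=6: → [8,13),[4,9); WM=5; [0,5) fires=4
i=5 t=9 v=5: → [8,13); WM=6
i=6 t=9 v=8: → [8,13); WM=6
i=7 t=11 v=2: → [8,13); WM=8
i=8 t=11 v=7: → [8,13); WM=8
i=9 t=5 v=8: DROP (t<8-1); WM=8
i=10 t=15 v=3: → [12,17); WM=12; [4,9) fires=2
i=11 t=16 v=2: → [16,21),[12,17); WM=13; [8,13) fires=5
i=12 t=17 v=1: → [16,21); WM=14
i=13 t=17 v=8: → [16,21); WM=14
i=14 t=12 v=3: DROP (t<14-1); WM=14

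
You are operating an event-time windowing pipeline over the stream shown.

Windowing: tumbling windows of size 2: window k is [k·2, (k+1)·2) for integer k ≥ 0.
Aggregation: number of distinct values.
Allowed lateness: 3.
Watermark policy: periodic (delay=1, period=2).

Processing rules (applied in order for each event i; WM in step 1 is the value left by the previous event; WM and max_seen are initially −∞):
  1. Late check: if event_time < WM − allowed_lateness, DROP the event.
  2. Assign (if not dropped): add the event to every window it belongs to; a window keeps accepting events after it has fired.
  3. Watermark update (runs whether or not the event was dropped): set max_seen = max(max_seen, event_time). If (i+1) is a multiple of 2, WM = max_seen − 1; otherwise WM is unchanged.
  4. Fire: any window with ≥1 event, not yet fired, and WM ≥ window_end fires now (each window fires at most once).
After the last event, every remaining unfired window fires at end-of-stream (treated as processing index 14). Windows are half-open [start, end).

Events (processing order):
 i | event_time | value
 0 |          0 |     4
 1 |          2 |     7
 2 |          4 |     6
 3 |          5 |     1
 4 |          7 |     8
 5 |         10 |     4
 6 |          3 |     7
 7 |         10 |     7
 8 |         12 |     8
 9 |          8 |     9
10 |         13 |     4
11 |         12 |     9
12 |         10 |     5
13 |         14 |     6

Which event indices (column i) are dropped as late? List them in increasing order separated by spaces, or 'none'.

6

i=0 t=0 v=4: → [0,2); WM=−∞
i=1 t=2 v=7: → [2,4); WM=1
i=2 t=4 v=6: → [4,6); WM=1
i=3 t=5 v=1: → [4,6); WM=4; [0,2) fires=1 [2,4) fires=1
i=4 t=7 v=8: → [6,8); WM=4
i=5 t=10 v=4: → [10,12); WM=9; [4,6) fires=2 [6,8) fires=1
i=6 t=3 v=7: DROP (t<9-3); WM=9
i=7 t=10 v=7: → [10,12); WM=9
i=8 t=12 v=8: → [12,14); WM=9
i=9 t=8 v=9: → [8,10); WM=11; [8,10) fires=1
i=10 t=13 v=4: → [12,14); WM=11
i=11 t=12 v=9: → [12,14); WM=12; [10,12) fires=2
i=12 t=10 v=5: → [10,12); WM=12
i=13 t=14 v=6: → [14,16); WM=13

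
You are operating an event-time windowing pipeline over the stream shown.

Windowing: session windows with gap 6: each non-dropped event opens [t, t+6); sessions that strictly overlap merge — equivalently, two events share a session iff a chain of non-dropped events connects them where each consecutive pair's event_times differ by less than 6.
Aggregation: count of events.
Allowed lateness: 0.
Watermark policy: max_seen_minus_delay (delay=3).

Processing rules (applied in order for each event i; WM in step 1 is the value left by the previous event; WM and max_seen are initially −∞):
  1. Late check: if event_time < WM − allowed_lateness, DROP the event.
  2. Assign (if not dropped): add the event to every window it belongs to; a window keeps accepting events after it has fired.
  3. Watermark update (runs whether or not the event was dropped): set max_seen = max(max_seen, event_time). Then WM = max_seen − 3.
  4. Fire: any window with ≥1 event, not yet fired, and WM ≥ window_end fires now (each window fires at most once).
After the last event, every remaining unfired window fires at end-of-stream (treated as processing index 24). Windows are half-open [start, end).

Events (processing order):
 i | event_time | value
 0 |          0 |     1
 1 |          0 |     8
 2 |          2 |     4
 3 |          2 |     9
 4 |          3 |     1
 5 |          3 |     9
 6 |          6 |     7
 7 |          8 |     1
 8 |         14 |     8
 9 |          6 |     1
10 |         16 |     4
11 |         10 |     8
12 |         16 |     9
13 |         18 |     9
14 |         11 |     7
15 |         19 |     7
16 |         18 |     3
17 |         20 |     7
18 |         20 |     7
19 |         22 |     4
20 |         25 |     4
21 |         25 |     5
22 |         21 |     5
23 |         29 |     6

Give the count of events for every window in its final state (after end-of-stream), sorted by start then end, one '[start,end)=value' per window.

i=0 t=0 v=1: → [0,6); WM=-3
i=1 t=0 v=8: → [0,6); WM=-3
i=2 t=2 v=4: → [0,8); WM=-1
i=3 t=2 v=9: → [0,8); WM=-1
i=4 t=3 v=1: → [0,9); WM=0
i=5 t=3 v=9: → [0,9); WM=0
i=6 t=6 v=7: → [0,12); WM=3
i=7 t=8 v=1: → [0,14); WM=5
i=8 t=14 v=8: → [14,20); WM=11
i=9 t=6 v=1: DROP (t<11-0); WM=11
i=10 t=16 v=4: → [14,22); WM=13
i=11 t=10 v=8: DROP (t<13-0); WM=13
i=12 t=16 v=9: → [14,22); WM=13
i=13 t=18 v=9: → [14,24); WM=15
i=14 t=11 v=7: DROP (t<15-0); WM=15
i=15 t=19 v=7: → [14,25); WM=16
i=16 t=18 v=3: → [14,25); WM=16
i=17 t=20 v=7: → [14,26); WM=17
i=18 t=20 v=7: → [14,26); WM=17
i=19 t=22 v=4: → [14,28); WM=19
i=20 t=25 v=4: → [14,31); WM=22
i=21 t=25 v=5: → [14,31); WM=22
i=22 t=21 v=5: DROP (t<22-0); WM=22
i=23 t=29 v=6: → [14,35); WM=26

[0,14)=8 [14,35)=12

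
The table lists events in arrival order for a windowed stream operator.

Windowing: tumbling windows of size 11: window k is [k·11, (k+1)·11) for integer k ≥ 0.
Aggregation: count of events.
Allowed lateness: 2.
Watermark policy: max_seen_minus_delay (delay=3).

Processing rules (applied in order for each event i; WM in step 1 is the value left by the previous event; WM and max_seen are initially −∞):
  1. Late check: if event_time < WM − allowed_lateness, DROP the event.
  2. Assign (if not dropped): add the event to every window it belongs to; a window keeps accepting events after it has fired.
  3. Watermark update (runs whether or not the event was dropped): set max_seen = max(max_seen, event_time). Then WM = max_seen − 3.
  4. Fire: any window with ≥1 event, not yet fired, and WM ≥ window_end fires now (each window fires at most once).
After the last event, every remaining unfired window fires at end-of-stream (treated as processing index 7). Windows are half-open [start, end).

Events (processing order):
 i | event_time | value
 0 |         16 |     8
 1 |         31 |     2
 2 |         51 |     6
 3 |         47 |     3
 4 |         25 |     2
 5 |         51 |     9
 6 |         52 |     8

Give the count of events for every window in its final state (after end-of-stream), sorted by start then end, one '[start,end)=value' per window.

i=0 t=16 v=8: → [11,22); WM=13
i=1 t=31 v=2: → [22,33); WM=28; [11,22) fires=1
i=2 t=51 v=6: → [44,55); WM=48; [22,33) fires=1
i=3 t=47 v=3: → [44,55); WM=48
i=4 t=25 v=2: DROP (t<48-2); WM=48
i=5 t=51 v=9: → [44,55); WM=48
i=6 t=52 v=8: → [44,55); WM=49

[11,22)=1 [22,33)=1 [44,55)=4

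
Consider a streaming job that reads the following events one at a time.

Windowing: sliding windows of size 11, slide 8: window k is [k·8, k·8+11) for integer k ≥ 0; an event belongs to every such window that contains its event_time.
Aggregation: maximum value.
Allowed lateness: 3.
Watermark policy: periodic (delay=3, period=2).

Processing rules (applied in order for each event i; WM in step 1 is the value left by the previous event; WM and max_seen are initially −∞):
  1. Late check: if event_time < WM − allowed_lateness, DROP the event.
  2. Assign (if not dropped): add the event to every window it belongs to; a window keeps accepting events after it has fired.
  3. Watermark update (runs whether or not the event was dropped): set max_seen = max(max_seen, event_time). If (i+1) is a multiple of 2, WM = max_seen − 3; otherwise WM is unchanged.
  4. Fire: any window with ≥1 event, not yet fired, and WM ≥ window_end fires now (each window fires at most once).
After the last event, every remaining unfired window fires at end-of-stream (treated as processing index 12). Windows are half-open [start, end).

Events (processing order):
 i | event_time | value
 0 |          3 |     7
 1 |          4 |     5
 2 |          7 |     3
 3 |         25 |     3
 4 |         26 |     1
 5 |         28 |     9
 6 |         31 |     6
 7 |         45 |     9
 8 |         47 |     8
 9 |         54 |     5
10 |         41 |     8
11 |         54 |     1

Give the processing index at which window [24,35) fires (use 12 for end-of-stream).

i=0 t=3 v=7: → [0,11); WM=−∞
i=1 t=4 v=5: → [0,11); WM=1
i=2 t=7 v=3: → [0,11); WM=1
i=3 t=25 v=3: → [24,35),[16,27); WM=22; [0,11) fires=7
i=4 t=26 v=1: → [24,35),[16,27); WM=22
i=5 t=28 v=9: → [24,35); WM=25
i=6 t=31 v=6: → [24,35); WM=25
i=7 t=45 v=9: → [40,51); WM=42; [16,27) fires=3 [24,35) fires=9
i=8 t=47 v=8: → [40,51); WM=42
i=9 t=54 v=5: → [48,59); WM=51; [40,51) fires=9
i=10 t=41 v=8: DROP (t<51-3); WM=51
i=11 t=54 v=1: → [48,59); WM=51

7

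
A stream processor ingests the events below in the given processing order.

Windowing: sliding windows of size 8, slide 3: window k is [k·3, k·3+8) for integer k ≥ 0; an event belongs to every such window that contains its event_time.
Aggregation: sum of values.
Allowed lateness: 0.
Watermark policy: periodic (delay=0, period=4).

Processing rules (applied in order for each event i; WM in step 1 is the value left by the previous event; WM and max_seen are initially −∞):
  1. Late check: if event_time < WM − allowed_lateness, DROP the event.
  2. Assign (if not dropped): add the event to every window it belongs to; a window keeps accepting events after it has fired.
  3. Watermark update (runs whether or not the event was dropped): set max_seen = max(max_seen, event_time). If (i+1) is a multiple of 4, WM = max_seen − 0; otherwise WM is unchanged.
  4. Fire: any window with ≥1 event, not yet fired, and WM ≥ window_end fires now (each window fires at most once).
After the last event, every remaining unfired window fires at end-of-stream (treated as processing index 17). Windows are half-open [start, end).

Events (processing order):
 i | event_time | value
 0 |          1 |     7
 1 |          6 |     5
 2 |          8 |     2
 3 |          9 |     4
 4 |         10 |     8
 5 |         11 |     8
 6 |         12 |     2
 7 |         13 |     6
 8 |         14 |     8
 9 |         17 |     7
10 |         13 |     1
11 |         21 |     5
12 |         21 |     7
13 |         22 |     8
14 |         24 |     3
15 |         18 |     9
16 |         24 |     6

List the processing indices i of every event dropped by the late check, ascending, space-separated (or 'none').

15

i=0 t=1 v=7: → [0,8); WM=−∞
i=1 t=6 v=5: → [6,14),[3,11),[0,8); WM=−∞
i=2 t=8 v=2: → [6,14),[3,11); WM=−∞
i=3 t=9 v=4: → [9,17),[6,14),[3,11); WM=9; [0,8) fires=12
i=4 t=10 v=8: → [9,17),[6,14),[3,11); WM=9
i=5 t=11 v=8: → [9,17),[6,14); WM=9
i=6 t=12 v=2: → [12,20),[9,17),[6,14); WM=9
i=7 t=13 v=6: → [12,20),[9,17),[6,14); WM=13; [3,11) fires=19
i=8 t=14 v=8: → [12,20),[9,17); WM=13
i=9 t=17 v=7: → [15,23),[12,20); WM=13
i=10 t=13 v=1: → [12,20),[9,17),[6,14); WM=13
i=11 t=21 v=5: → [21,29),[18,26),[15,23); WM=21; [6,14) fires=36 [9,17) fires=37 [12,20) fires=24
i=12 t=21 v=7: → [21,29),[18,26),[15,23); WM=21
i=13 t=22 v=8: → [21,29),[18,26),[15,23); WM=21
i=14 t=24 v=3: → [24,32),[21,29),[18,26); WM=21
i=15 t=18 v=9: DROP (t<21-0); WM=24; [15,23) fires=27
i=16 t=24 v=6: → [24,32),[21,29),[18,26); WM=24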